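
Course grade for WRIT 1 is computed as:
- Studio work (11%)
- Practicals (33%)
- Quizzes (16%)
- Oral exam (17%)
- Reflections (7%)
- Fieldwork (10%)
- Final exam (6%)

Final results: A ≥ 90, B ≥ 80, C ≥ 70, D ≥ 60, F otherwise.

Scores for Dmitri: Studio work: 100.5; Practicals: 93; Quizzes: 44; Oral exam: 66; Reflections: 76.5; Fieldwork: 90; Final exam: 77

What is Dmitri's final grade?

Weighted total:
  Studio work 100.5 × 0.11 = 11.055
  Practicals 93 × 0.33 = 30.69
  Quizzes 44 × 0.16 = 7.04
  Oral exam 66 × 0.17 = 11.22
  Reflections 76.5 × 0.07 = 5.355
  Fieldwork 90 × 0.1 = 9
  Final exam 77 × 0.06 = 4.62
Sum = 78.98
78.98 is ≥ 70 and < 80 → C

C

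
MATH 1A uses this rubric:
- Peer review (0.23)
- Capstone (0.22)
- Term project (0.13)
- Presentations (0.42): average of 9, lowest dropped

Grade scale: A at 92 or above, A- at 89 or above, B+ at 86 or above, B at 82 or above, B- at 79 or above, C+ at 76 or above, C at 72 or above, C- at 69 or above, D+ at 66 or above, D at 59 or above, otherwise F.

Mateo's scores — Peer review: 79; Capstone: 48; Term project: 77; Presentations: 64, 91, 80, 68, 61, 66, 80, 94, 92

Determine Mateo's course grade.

C

Presentations: drop 61 → average of remaining 8 = 635/8 = 79.375
Weighted total:
  Peer review 79 × 0.23 = 18.17
  Capstone 48 × 0.22 = 10.56
  Term project 77 × 0.13 = 10.01
  Presentations 79.375 × 0.42 = 33.3375
Sum = 72.0775
72.0775 is ≥ 72 and < 76 → C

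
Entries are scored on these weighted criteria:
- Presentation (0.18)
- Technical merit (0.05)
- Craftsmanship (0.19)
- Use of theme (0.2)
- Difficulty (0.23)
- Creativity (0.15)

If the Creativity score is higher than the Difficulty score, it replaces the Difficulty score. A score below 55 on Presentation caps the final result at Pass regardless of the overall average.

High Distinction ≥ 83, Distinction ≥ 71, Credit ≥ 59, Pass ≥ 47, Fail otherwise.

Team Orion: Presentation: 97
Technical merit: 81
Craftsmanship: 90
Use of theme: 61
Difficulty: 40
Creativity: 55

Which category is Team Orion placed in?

Creativity (55) > Difficulty (40), so Difficulty counts as 55.
Presentation score 97 ≥ 55: minimum met.
Weighted total:
  Presentation 97 × 0.18 = 17.46
  Technical merit 81 × 0.05 = 4.05
  Craftsmanship 90 × 0.19 = 17.1
  Use of theme 61 × 0.2 = 12.2
  Difficulty 55 × 0.23 = 12.65
  Creativity 55 × 0.15 = 8.25
Sum = 71.71
71.71 is ≥ 71 and < 83 → Distinction

Distinction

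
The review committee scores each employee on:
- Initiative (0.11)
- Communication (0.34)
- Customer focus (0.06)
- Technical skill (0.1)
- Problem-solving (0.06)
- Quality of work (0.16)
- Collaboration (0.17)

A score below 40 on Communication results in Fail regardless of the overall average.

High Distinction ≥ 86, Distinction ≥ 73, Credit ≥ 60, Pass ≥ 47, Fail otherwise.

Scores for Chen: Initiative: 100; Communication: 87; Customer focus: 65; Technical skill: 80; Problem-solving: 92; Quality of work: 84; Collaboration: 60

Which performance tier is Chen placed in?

Communication score 87 ≥ 40: minimum met.
Weighted total:
  Initiative 100 × 0.11 = 11
  Communication 87 × 0.34 = 29.58
  Customer focus 65 × 0.06 = 3.9
  Technical skill 80 × 0.1 = 8
  Problem-solving 92 × 0.06 = 5.52
  Quality of work 84 × 0.16 = 13.44
  Collaboration 60 × 0.17 = 10.2
Sum = 81.64
81.64 is ≥ 73 and < 86 → Distinction

Distinction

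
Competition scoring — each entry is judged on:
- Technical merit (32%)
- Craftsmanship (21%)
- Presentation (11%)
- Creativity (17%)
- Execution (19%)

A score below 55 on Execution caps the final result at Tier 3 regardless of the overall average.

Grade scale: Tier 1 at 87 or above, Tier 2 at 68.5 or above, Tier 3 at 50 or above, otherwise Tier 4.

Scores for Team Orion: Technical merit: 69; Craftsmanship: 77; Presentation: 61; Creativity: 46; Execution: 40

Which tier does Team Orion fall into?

Execution score 40 < 55: minimum not met.
Weighted total:
  Technical merit 69 × 0.32 = 22.08
  Craftsmanship 77 × 0.21 = 16.17
  Presentation 61 × 0.11 = 6.71
  Creativity 46 × 0.17 = 7.82
  Execution 40 × 0.19 = 7.6
Sum = 60.38
60.38 would be Tier 3; cap at Tier 3 applies → Tier 3.

Tier 3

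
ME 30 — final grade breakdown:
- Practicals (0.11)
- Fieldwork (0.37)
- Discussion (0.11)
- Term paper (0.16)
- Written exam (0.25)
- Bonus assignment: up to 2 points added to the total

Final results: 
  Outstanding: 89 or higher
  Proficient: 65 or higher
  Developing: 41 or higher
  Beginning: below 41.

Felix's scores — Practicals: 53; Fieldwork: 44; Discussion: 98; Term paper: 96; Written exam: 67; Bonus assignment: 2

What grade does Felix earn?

Proficient

Weighted total:
  Practicals 53 × 0.11 = 5.83
  Fieldwork 44 × 0.37 = 16.28
  Discussion 98 × 0.11 = 10.78
  Term paper 96 × 0.16 = 15.36
  Written exam 67 × 0.25 = 16.75
Sum = 65
Bonus assignment: 65 + 2 = 67
67 is ≥ 65 and < 89 → Proficient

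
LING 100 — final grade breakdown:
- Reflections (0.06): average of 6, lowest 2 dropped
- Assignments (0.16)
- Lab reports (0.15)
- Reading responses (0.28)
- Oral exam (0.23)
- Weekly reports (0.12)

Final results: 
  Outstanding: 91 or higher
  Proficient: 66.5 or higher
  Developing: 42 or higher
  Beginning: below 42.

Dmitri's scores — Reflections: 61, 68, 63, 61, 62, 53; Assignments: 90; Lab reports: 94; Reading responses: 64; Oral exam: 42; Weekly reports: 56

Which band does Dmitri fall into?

Proficient

Reflections: drop 53, 61 → average of remaining 4 = 254/4 = 63.5
Weighted total:
  Reflections 63.5 × 0.06 = 3.81
  Assignments 90 × 0.16 = 14.4
  Lab reports 94 × 0.15 = 14.1
  Reading responses 64 × 0.28 = 17.92
  Oral exam 42 × 0.23 = 9.66
  Weekly reports 56 × 0.12 = 6.72
Sum = 66.61
66.61 is ≥ 66.5 and < 91 → Proficient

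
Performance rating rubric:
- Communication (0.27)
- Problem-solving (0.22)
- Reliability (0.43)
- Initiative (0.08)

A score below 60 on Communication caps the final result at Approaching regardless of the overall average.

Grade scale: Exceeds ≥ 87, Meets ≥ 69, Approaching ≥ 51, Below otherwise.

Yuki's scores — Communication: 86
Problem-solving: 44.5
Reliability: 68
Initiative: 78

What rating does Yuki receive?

Communication score 86 ≥ 60: minimum met.
Weighted total:
  Communication 86 × 0.27 = 23.22
  Problem-solving 44.5 × 0.22 = 9.79
  Reliability 68 × 0.43 = 29.24
  Initiative 78 × 0.08 = 6.24
Sum = 68.49
68.49 is ≥ 51 and < 69 → Approaching

Approaching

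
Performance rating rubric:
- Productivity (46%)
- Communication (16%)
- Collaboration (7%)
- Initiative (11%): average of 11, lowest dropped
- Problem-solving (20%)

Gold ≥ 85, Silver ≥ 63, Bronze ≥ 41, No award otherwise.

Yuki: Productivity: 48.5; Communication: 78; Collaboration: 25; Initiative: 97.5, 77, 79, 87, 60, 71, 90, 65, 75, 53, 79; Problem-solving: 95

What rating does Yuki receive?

Initiative: drop 53 → average of remaining 10 = 780.5/10 = 78.05
Weighted total:
  Productivity 48.5 × 0.46 = 22.31
  Communication 78 × 0.16 = 12.48
  Collaboration 25 × 0.07 = 1.75
  Initiative 78.05 × 0.11 = 8.5855
  Problem-solving 95 × 0.2 = 19
Sum = 64.1255
64.1255 is ≥ 63 and < 85 → Silver

Silver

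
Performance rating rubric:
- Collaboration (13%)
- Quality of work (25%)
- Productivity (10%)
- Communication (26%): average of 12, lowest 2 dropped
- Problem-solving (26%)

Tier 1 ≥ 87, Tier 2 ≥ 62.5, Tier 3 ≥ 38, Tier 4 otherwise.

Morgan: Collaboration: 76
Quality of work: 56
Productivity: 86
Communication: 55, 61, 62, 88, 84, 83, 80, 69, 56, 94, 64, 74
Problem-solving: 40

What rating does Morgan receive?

Tier 2

Communication: drop 55, 56 → average of remaining 10 = 759/10 = 75.9
Weighted total:
  Collaboration 76 × 0.13 = 9.88
  Quality of work 56 × 0.25 = 14
  Productivity 86 × 0.1 = 8.6
  Communication 75.9 × 0.26 = 19.734
  Problem-solving 40 × 0.26 = 10.4
Sum = 62.614
62.614 is ≥ 62.5 and < 87 → Tier 2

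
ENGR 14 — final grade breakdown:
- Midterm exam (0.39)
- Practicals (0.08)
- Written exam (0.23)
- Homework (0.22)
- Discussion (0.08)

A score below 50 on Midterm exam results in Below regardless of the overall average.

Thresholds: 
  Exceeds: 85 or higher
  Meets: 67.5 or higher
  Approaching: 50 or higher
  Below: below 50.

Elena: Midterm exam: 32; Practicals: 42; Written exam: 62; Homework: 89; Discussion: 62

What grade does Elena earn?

Below

Midterm exam score 32 < 50: minimum not met.
Weighted total:
  Midterm exam 32 × 0.39 = 12.48
  Practicals 42 × 0.08 = 3.36
  Written exam 62 × 0.23 = 14.26
  Homework 89 × 0.22 = 19.58
  Discussion 62 × 0.08 = 4.96
Sum = 54.64
Because the Midterm exam minimum was not met, the result is Below.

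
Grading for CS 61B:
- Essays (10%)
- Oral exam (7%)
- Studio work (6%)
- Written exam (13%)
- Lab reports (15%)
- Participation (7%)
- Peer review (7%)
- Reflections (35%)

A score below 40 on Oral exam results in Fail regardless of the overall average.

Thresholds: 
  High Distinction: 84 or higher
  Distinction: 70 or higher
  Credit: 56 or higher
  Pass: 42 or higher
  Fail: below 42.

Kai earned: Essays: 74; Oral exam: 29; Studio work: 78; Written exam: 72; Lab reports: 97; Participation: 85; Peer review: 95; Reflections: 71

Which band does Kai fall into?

Oral exam score 29 < 40: minimum not met.
Weighted total:
  Essays 74 × 0.1 = 7.4
  Oral exam 29 × 0.07 = 2.03
  Studio work 78 × 0.06 = 4.68
  Written exam 72 × 0.13 = 9.36
  Lab reports 97 × 0.15 = 14.55
  Participation 85 × 0.07 = 5.95
  Peer review 95 × 0.07 = 6.65
  Reflections 71 × 0.35 = 24.85
Sum = 75.47
Because the Oral exam minimum was not met, the result is Fail.

Fail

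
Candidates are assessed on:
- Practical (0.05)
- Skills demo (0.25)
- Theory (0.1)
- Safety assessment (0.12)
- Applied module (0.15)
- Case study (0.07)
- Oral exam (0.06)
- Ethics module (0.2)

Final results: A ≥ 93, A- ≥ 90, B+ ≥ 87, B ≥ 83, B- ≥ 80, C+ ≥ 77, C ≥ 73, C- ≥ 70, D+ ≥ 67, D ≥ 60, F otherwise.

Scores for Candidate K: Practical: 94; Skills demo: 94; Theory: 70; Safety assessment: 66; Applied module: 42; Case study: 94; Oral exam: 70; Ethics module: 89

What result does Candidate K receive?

Weighted total:
  Practical 94 × 0.05 = 4.7
  Skills demo 94 × 0.25 = 23.5
  Theory 70 × 0.1 = 7
  Safety assessment 66 × 0.12 = 7.92
  Applied module 42 × 0.15 = 6.3
  Case study 94 × 0.07 = 6.58
  Oral exam 70 × 0.06 = 4.2
  Ethics module 89 × 0.2 = 17.8
Sum = 78
78 is ≥ 77 and < 80 → C+

C+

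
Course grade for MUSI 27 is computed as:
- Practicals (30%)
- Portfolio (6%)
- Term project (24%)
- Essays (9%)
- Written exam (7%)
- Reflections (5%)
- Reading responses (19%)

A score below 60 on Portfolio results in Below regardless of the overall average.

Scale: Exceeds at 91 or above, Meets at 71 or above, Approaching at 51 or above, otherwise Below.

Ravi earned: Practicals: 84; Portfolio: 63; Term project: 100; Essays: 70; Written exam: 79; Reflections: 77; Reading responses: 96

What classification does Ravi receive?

Meets

Portfolio score 63 ≥ 60: minimum met.
Weighted total:
  Practicals 84 × 0.3 = 25.2
  Portfolio 63 × 0.06 = 3.78
  Term project 100 × 0.24 = 24
  Essays 70 × 0.09 = 6.3
  Written exam 79 × 0.07 = 5.53
  Reflections 77 × 0.05 = 3.85
  Reading responses 96 × 0.19 = 18.24
Sum = 86.9
86.9 is ≥ 71 and < 91 → Meets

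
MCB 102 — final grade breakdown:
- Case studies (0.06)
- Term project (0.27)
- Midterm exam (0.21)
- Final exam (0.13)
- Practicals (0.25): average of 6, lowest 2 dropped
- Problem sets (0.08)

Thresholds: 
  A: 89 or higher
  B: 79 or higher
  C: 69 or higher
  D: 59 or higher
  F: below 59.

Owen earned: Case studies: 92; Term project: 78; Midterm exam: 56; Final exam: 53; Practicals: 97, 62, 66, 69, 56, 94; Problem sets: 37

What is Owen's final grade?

Practicals: drop 56, 62 → average of remaining 4 = 326/4 = 81.5
Weighted total:
  Case studies 92 × 0.06 = 5.52
  Term project 78 × 0.27 = 21.06
  Midterm exam 56 × 0.21 = 11.76
  Final exam 53 × 0.13 = 6.89
  Practicals 81.5 × 0.25 = 20.375
  Problem sets 37 × 0.08 = 2.96
Sum = 68.565
68.565 is ≥ 59 and < 69 → D

D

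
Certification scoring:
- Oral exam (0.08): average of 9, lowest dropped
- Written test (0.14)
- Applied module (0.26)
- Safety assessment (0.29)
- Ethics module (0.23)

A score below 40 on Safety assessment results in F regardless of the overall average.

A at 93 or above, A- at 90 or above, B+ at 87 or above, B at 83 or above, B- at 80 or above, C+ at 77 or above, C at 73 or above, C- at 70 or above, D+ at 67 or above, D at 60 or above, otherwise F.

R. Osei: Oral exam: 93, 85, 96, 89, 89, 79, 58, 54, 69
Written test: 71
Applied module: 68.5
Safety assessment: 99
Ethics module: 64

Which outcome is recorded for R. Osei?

Oral exam: drop 54 → average of remaining 8 = 658/8 = 82.25
Safety assessment score 99 ≥ 40: minimum met.
Weighted total:
  Oral exam 82.25 × 0.08 = 6.58
  Written test 71 × 0.14 = 9.94
  Applied module 68.5 × 0.26 = 17.81
  Safety assessment 99 × 0.29 = 28.71
  Ethics module 64 × 0.23 = 14.72
Sum = 77.76
77.76 is ≥ 77 and < 80 → C+

C+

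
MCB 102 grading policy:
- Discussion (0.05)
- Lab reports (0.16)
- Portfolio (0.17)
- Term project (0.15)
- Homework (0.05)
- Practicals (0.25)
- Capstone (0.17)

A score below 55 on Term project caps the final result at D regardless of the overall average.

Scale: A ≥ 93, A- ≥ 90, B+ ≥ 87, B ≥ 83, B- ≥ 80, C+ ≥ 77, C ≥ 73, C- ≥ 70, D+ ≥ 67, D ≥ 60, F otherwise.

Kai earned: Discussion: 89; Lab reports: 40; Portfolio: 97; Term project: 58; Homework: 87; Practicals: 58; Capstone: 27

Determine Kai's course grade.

Term project score 58 ≥ 55: minimum met.
Weighted total:
  Discussion 89 × 0.05 = 4.45
  Lab reports 40 × 0.16 = 6.4
  Portfolio 97 × 0.17 = 16.49
  Term project 58 × 0.15 = 8.7
  Homework 87 × 0.05 = 4.35
  Practicals 58 × 0.25 = 14.5
  Capstone 27 × 0.17 = 4.59
Sum = 59.48
59.48 < 60 → F

F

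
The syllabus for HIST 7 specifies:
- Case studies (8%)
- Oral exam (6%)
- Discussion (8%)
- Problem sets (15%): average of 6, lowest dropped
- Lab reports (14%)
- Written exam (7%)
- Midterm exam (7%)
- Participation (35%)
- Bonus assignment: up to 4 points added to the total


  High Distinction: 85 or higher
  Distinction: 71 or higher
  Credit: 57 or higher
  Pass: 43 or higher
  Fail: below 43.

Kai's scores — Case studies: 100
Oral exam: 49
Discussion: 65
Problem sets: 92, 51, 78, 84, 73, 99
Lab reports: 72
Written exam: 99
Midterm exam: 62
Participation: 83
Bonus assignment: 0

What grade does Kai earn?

Distinction

Problem sets: drop 51 → average of remaining 5 = 426/5 = 85.2
Weighted total:
  Case studies 100 × 0.08 = 8
  Oral exam 49 × 0.06 = 2.94
  Discussion 65 × 0.08 = 5.2
  Problem sets 85.2 × 0.15 = 12.78
  Lab reports 72 × 0.14 = 10.08
  Written exam 99 × 0.07 = 6.93
  Midterm exam 62 × 0.07 = 4.34
  Participation 83 × 0.35 = 29.05
Sum = 79.32
Bonus assignment: 79.32 + 0 = 79.32
79.32 is ≥ 71 and < 85 → Distinction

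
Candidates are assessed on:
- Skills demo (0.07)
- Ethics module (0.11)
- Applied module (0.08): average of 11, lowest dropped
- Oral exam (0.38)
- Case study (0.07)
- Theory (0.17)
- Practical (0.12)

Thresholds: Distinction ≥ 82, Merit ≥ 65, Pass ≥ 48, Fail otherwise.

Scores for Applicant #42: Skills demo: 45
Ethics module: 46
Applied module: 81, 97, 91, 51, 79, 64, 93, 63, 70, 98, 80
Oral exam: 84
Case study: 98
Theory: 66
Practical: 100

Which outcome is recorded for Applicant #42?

Merit

Applied module: drop 51 → average of remaining 10 = 816/10 = 81.6
Weighted total:
  Skills demo 45 × 0.07 = 3.15
  Ethics module 46 × 0.11 = 5.06
  Applied module 81.6 × 0.08 = 6.528
  Oral exam 84 × 0.38 = 31.92
  Case study 98 × 0.07 = 6.86
  Theory 66 × 0.17 = 11.22
  Practical 100 × 0.12 = 12
Sum = 76.738
76.738 is ≥ 65 and < 82 → Merit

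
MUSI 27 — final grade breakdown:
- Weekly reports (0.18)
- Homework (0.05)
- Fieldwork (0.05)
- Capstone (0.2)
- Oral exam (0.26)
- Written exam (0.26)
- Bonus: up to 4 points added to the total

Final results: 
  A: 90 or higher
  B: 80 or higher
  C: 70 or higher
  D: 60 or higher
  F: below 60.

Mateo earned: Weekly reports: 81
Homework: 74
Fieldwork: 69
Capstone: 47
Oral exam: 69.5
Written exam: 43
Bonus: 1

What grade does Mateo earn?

D

Weighted total:
  Weekly reports 81 × 0.18 = 14.58
  Homework 74 × 0.05 = 3.7
  Fieldwork 69 × 0.05 = 3.45
  Capstone 47 × 0.2 = 9.4
  Oral exam 69.5 × 0.26 = 18.07
  Written exam 43 × 0.26 = 11.18
Sum = 60.38
Bonus: 60.38 + 1 = 61.38
61.38 is ≥ 60 and < 70 → D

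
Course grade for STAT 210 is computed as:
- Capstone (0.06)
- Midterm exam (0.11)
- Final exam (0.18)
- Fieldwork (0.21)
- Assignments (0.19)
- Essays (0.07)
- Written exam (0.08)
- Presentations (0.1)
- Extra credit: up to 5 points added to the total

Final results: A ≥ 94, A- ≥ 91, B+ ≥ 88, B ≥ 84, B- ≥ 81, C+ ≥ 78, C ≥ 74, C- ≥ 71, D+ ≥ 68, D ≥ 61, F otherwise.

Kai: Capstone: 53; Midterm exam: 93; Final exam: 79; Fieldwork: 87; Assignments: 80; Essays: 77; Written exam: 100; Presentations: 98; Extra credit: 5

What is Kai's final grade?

B+

Weighted total:
  Capstone 53 × 0.06 = 3.18
  Midterm exam 93 × 0.11 = 10.23
  Final exam 79 × 0.18 = 14.22
  Fieldwork 87 × 0.21 = 18.27
  Assignments 80 × 0.19 = 15.2
  Essays 77 × 0.07 = 5.39
  Written exam 100 × 0.08 = 8
  Presentations 98 × 0.1 = 9.8
Sum = 84.29
Extra credit: 84.29 + 5 = 89.29
89.29 is ≥ 88 and < 91 → B+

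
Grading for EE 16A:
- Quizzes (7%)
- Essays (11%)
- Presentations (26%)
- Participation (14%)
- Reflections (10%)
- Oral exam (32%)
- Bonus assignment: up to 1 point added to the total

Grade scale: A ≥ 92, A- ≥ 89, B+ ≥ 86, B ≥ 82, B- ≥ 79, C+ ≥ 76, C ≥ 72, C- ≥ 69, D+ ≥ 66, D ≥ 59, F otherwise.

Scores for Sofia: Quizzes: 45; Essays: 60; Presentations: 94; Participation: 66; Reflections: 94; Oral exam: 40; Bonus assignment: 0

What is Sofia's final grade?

D

Weighted total:
  Quizzes 45 × 0.07 = 3.15
  Essays 60 × 0.11 = 6.6
  Presentations 94 × 0.26 = 24.44
  Participation 66 × 0.14 = 9.24
  Reflections 94 × 0.1 = 9.4
  Oral exam 40 × 0.32 = 12.8
Sum = 65.63
Bonus assignment: 65.63 + 0 = 65.63
65.63 is ≥ 59 and < 66 → D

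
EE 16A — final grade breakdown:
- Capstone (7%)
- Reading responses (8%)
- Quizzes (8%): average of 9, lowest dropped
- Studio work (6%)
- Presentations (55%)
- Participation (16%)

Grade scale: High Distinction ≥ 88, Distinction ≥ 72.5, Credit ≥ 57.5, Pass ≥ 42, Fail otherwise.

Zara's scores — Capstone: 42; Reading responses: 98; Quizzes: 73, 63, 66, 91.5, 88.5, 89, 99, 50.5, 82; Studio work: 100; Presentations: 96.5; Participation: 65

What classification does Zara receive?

Distinction

Quizzes: drop 50.5 → average of remaining 8 = 652/8 = 81.5
Weighted total:
  Capstone 42 × 0.07 = 2.94
  Reading responses 98 × 0.08 = 7.84
  Quizzes 81.5 × 0.08 = 6.52
  Studio work 100 × 0.06 = 6
  Presentations 96.5 × 0.55 = 53.075
  Participation 65 × 0.16 = 10.4
Sum = 86.775
86.775 is ≥ 72.5 and < 88 → Distinction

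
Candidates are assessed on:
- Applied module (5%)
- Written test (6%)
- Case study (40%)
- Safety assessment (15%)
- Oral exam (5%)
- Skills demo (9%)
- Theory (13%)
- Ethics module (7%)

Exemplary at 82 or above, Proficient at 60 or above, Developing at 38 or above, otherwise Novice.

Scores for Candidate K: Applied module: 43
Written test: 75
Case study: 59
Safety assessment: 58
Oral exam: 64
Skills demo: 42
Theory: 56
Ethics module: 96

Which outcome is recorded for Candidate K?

Developing

Weighted total:
  Applied module 43 × 0.05 = 2.15
  Written test 75 × 0.06 = 4.5
  Case study 59 × 0.4 = 23.6
  Safety assessment 58 × 0.15 = 8.7
  Oral exam 64 × 0.05 = 3.2
  Skills demo 42 × 0.09 = 3.78
  Theory 56 × 0.13 = 7.28
  Ethics module 96 × 0.07 = 6.72
Sum = 59.93
59.93 is ≥ 38 and < 60 → Developing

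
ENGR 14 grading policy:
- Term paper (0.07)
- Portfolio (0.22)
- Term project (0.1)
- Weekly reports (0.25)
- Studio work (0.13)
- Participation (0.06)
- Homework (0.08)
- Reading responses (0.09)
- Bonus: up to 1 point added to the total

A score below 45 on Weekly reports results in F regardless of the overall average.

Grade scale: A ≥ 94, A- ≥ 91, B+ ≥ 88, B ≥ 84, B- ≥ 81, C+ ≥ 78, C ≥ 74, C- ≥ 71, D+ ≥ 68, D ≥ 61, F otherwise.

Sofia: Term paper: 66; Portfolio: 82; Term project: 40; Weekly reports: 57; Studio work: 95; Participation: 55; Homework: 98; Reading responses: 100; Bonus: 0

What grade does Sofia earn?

C-

Weekly reports score 57 ≥ 45: minimum met.
Weighted total:
  Term paper 66 × 0.07 = 4.62
  Portfolio 82 × 0.22 = 18.04
  Term project 40 × 0.1 = 4
  Weekly reports 57 × 0.25 = 14.25
  Studio work 95 × 0.13 = 12.35
  Participation 55 × 0.06 = 3.3
  Homework 98 × 0.08 = 7.84
  Reading responses 100 × 0.09 = 9
Sum = 73.4
Bonus: 73.4 + 0 = 73.4
73.4 is ≥ 71 and < 74 → C-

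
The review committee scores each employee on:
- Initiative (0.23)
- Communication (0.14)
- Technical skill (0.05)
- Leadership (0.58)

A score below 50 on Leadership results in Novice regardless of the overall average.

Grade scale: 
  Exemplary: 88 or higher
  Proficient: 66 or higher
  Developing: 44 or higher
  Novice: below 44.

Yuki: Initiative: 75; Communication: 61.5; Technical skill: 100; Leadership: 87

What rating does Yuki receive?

Leadership score 87 ≥ 50: minimum met.
Weighted total:
  Initiative 75 × 0.23 = 17.25
  Communication 61.5 × 0.14 = 8.61
  Technical skill 100 × 0.05 = 5
  Leadership 87 × 0.58 = 50.46
Sum = 81.32
81.32 is ≥ 66 and < 88 → Proficient

Proficient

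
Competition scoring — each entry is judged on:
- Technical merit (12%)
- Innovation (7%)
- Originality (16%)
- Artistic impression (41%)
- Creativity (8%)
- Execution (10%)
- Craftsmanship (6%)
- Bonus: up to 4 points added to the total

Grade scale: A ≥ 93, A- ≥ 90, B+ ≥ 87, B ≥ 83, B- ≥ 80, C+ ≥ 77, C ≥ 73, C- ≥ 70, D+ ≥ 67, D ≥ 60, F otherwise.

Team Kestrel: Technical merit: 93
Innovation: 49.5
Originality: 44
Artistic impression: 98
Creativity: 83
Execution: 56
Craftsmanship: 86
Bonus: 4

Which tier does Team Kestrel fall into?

B

Weighted total:
  Technical merit 93 × 0.12 = 11.16
  Innovation 49.5 × 0.07 = 3.465
  Originality 44 × 0.16 = 7.04
  Artistic impression 98 × 0.41 = 40.18
  Creativity 83 × 0.08 = 6.64
  Execution 56 × 0.1 = 5.6
  Craftsmanship 86 × 0.06 = 5.16
Sum = 79.245
Bonus: 79.245 + 4 = 83.245
83.245 is ≥ 83 and < 87 → B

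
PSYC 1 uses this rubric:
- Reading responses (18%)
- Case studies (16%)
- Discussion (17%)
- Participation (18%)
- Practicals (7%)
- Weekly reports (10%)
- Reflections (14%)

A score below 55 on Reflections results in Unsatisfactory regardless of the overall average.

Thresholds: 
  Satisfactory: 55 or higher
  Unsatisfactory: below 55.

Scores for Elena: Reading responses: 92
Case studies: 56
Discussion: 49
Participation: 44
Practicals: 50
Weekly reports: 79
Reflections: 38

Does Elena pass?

Reflections score 38 < 55: minimum not met.
Weighted total:
  Reading responses 92 × 0.18 = 16.56
  Case studies 56 × 0.16 = 8.96
  Discussion 49 × 0.17 = 8.33
  Participation 44 × 0.18 = 7.92
  Practicals 50 × 0.07 = 3.5
  Weekly reports 79 × 0.1 = 7.9
  Reflections 38 × 0.14 = 5.32
Sum = 58.49
Because the Reflections minimum was not met, the result is Unsatisfactory.

Unsatisfactory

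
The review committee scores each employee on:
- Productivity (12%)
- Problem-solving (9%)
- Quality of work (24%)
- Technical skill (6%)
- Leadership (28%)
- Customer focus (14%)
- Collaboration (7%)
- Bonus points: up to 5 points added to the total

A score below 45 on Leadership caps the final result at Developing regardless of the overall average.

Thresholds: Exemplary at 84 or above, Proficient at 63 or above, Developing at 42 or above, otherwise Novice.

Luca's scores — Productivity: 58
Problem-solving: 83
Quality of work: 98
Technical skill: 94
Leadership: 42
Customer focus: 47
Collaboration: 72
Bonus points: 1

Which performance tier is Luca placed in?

Developing

Leadership score 42 < 45: minimum not met.
Weighted total:
  Productivity 58 × 0.12 = 6.96
  Problem-solving 83 × 0.09 = 7.47
  Quality of work 98 × 0.24 = 23.52
  Technical skill 94 × 0.06 = 5.64
  Leadership 42 × 0.28 = 11.76
  Customer focus 47 × 0.14 = 6.58
  Collaboration 72 × 0.07 = 5.04
Sum = 66.97
Bonus points: 66.97 + 1 = 67.97
67.97 would be Proficient; cap at Developing applies → Developing.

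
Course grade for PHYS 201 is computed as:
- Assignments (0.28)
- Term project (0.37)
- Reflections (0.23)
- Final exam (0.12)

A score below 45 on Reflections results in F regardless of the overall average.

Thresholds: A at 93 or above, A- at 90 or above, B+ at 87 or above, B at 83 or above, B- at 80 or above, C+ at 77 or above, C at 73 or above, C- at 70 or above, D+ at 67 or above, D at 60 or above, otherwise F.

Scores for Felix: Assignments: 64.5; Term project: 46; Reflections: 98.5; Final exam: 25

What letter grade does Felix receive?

Reflections score 98.5 ≥ 45: minimum met.
Weighted total:
  Assignments 64.5 × 0.28 = 18.06
  Term project 46 × 0.37 = 17.02
  Reflections 98.5 × 0.23 = 22.655
  Final exam 25 × 0.12 = 3
Sum = 60.735
60.735 is ≥ 60 and < 67 → D

D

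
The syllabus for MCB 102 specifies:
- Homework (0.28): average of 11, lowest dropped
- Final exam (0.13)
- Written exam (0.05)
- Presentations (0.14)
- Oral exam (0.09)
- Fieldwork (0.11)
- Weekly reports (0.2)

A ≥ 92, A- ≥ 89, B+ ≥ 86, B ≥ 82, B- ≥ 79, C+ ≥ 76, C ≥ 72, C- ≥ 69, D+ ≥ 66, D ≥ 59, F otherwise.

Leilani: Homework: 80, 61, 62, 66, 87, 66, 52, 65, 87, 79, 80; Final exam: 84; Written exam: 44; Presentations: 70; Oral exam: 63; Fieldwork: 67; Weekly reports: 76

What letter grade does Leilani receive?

C-

Homework: drop 52 → average of remaining 10 = 733/10 = 73.3
Weighted total:
  Homework 73.3 × 0.28 = 20.524
  Final exam 84 × 0.13 = 10.92
  Written exam 44 × 0.05 = 2.2
  Presentations 70 × 0.14 = 9.8
  Oral exam 63 × 0.09 = 5.67
  Fieldwork 67 × 0.11 = 7.37
  Weekly reports 76 × 0.2 = 15.2
Sum = 71.684
71.684 is ≥ 69 and < 72 → C-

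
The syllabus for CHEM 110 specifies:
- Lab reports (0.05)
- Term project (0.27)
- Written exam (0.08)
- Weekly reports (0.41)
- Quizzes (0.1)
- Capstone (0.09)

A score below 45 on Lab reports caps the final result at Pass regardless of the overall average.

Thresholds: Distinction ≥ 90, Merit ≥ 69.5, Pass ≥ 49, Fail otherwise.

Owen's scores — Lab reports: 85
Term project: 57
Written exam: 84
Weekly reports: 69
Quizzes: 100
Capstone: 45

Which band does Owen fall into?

Pass

Lab reports score 85 ≥ 45: minimum met.
Weighted total:
  Lab reports 85 × 0.05 = 4.25
  Term project 57 × 0.27 = 15.39
  Written exam 84 × 0.08 = 6.72
  Weekly reports 69 × 0.41 = 28.29
  Quizzes 100 × 0.1 = 10
  Capstone 45 × 0.09 = 4.05
Sum = 68.7
68.7 is ≥ 49 and < 69.5 → Pass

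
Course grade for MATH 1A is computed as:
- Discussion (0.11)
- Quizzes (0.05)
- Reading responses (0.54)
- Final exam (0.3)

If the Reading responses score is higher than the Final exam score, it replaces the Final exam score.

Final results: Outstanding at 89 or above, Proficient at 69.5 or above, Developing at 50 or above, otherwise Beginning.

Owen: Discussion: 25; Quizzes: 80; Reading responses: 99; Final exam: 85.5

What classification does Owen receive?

Reading responses (99) > Final exam (85.5), so Final exam counts as 99.
Weighted total:
  Discussion 25 × 0.11 = 2.75
  Quizzes 80 × 0.05 = 4
  Reading responses 99 × 0.54 = 53.46
  Final exam 99 × 0.3 = 29.7
Sum = 89.91
89.91 ≥ 89 → Outstanding

Outstanding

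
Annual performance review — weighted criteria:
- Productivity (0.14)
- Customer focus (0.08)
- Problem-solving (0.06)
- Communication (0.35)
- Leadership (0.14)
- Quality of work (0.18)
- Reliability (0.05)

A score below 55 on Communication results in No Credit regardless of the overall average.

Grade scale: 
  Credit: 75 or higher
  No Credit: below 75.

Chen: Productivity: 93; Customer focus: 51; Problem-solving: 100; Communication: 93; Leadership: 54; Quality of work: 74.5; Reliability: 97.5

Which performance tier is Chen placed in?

Communication score 93 ≥ 55: minimum met.
Weighted total:
  Productivity 93 × 0.14 = 13.02
  Customer focus 51 × 0.08 = 4.08
  Problem-solving 100 × 0.06 = 6
  Communication 93 × 0.35 = 32.55
  Leadership 54 × 0.14 = 7.56
  Quality of work 74.5 × 0.18 = 13.41
  Reliability 97.5 × 0.05 = 4.875
Sum = 81.495
81.495 ≥ 75 → Credit

Credit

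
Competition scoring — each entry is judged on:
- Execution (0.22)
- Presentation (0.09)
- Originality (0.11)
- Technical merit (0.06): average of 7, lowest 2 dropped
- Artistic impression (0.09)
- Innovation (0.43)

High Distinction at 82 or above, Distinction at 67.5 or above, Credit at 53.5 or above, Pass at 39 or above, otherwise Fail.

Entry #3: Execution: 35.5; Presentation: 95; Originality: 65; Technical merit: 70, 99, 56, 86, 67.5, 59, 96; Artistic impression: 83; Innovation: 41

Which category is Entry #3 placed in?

Technical merit: drop 56, 59 → average of remaining 5 = 418.5/5 = 83.7
Weighted total:
  Execution 35.5 × 0.22 = 7.81
  Presentation 95 × 0.09 = 8.55
  Originality 65 × 0.11 = 7.15
  Technical merit 83.7 × 0.06 = 5.022
  Artistic impression 83 × 0.09 = 7.47
  Innovation 41 × 0.43 = 17.63
Sum = 53.632
53.632 is ≥ 53.5 and < 67.5 → Credit

Credit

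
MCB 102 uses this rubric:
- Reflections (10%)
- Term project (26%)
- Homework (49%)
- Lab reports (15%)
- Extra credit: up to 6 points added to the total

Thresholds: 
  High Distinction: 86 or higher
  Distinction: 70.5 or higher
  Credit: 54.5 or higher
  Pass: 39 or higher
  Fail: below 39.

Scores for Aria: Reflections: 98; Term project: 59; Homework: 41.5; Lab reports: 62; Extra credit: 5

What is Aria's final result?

Weighted total:
  Reflections 98 × 0.1 = 9.8
  Term project 59 × 0.26 = 15.34
  Homework 41.5 × 0.49 = 20.335
  Lab reports 62 × 0.15 = 9.3
Sum = 54.775
Extra credit: 54.775 + 5 = 59.775
59.775 is ≥ 54.5 and < 70.5 → Credit

Credit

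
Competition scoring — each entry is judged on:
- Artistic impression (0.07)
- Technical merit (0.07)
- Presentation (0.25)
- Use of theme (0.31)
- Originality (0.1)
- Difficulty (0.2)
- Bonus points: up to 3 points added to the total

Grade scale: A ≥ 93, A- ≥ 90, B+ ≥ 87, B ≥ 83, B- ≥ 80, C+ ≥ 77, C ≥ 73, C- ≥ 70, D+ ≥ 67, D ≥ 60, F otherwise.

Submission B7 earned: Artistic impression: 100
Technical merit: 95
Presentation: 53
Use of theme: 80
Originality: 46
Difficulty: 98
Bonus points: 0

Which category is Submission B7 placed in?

C

Weighted total:
  Artistic impression 100 × 0.07 = 7
  Technical merit 95 × 0.07 = 6.65
  Presentation 53 × 0.25 = 13.25
  Use of theme 80 × 0.31 = 24.8
  Originality 46 × 0.1 = 4.6
  Difficulty 98 × 0.2 = 19.6
Sum = 75.9
Bonus points: 75.9 + 0 = 75.9
75.9 is ≥ 73 and < 77 → C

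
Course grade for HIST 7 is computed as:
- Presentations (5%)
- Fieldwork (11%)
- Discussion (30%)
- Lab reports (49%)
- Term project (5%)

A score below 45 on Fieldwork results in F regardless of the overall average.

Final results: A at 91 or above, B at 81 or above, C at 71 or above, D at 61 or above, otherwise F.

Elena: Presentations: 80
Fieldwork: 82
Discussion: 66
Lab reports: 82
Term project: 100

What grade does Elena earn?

C

Fieldwork score 82 ≥ 45: minimum met.
Weighted total:
  Presentations 80 × 0.05 = 4
  Fieldwork 82 × 0.11 = 9.02
  Discussion 66 × 0.3 = 19.8
  Lab reports 82 × 0.49 = 40.18
  Term project 100 × 0.05 = 5
Sum = 78
78 is ≥ 71 and < 81 → C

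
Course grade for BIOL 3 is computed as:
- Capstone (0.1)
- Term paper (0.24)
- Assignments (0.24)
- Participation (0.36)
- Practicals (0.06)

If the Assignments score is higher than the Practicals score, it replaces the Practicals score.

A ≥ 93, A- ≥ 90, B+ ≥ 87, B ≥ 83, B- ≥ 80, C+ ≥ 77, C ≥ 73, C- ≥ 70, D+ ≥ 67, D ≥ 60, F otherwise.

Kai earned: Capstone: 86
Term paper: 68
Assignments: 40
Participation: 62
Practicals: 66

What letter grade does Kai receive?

D

Assignments (40) ≤ Practicals (66), so Practicals stays at 66.
Weighted total:
  Capstone 86 × 0.1 = 8.6
  Term paper 68 × 0.24 = 16.32
  Assignments 40 × 0.24 = 9.6
  Participation 62 × 0.36 = 22.32
  Practicals 66 × 0.06 = 3.96
Sum = 60.8
60.8 is ≥ 60 and < 67 → D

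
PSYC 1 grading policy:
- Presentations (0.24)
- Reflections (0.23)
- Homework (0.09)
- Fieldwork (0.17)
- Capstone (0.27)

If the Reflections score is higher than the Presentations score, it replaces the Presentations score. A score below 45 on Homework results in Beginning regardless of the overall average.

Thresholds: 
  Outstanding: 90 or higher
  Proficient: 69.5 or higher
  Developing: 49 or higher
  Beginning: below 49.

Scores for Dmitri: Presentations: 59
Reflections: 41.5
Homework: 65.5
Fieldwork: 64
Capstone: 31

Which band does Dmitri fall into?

Beginning

Reflections (41.5) ≤ Presentations (59), so Presentations stays at 59.
Homework score 65.5 ≥ 45: minimum met.
Weighted total:
  Presentations 59 × 0.24 = 14.16
  Reflections 41.5 × 0.23 = 9.545
  Homework 65.5 × 0.09 = 5.895
  Fieldwork 64 × 0.17 = 10.88
  Capstone 31 × 0.27 = 8.37
Sum = 48.85
48.85 < 49 → Beginning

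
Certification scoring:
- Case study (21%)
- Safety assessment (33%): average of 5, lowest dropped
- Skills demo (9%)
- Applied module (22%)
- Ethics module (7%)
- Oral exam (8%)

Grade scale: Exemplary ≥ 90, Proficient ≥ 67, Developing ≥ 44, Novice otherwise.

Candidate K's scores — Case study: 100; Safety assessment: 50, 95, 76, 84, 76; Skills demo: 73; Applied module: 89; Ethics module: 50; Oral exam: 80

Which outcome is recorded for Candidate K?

Proficient

Safety assessment: drop 50 → average of remaining 4 = 331/4 = 82.75
Weighted total:
  Case study 100 × 0.21 = 21
  Safety assessment 82.75 × 0.33 = 27.3075
  Skills demo 73 × 0.09 = 6.57
  Applied module 89 × 0.22 = 19.58
  Ethics module 50 × 0.07 = 3.5
  Oral exam 80 × 0.08 = 6.4
Sum = 84.3575
84.3575 is ≥ 67 and < 90 → Proficient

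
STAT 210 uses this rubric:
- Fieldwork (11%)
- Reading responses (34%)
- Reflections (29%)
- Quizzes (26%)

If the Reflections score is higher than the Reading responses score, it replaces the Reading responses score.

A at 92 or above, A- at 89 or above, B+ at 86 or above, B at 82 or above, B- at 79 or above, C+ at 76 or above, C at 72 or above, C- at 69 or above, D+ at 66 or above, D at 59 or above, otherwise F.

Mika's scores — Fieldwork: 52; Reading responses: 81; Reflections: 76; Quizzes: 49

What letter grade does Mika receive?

Reflections (76) ≤ Reading responses (81), so Reading responses stays at 81.
Weighted total:
  Fieldwork 52 × 0.11 = 5.72
  Reading responses 81 × 0.34 = 27.54
  Reflections 76 × 0.29 = 22.04
  Quizzes 49 × 0.26 = 12.74
Sum = 68.04
68.04 is ≥ 66 and < 69 → D+

D+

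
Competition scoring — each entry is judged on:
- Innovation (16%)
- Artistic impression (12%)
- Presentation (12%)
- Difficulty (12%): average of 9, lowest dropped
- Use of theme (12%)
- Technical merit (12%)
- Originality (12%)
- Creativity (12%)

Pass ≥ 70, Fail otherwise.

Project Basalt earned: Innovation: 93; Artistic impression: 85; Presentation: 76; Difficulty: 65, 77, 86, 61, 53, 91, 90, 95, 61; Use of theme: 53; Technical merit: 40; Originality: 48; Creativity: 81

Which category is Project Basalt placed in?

Pass

Difficulty: drop 53 → average of remaining 8 = 626/8 = 78.25
Weighted total:
  Innovation 93 × 0.16 = 14.88
  Artistic impression 85 × 0.12 = 10.2
  Presentation 76 × 0.12 = 9.12
  Difficulty 78.25 × 0.12 = 9.39
  Use of theme 53 × 0.12 = 6.36
  Technical merit 40 × 0.12 = 4.8
  Originality 48 × 0.12 = 5.76
  Creativity 81 × 0.12 = 9.72
Sum = 70.23
70.23 ≥ 70 → Pass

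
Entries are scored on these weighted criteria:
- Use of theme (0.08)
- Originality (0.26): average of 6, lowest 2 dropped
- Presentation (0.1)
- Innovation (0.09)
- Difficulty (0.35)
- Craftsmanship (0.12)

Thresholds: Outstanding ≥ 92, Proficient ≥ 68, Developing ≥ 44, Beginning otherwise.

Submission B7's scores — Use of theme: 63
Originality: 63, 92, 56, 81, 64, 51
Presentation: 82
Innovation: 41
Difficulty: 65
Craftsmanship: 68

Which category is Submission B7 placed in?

Originality: drop 51, 56 → average of remaining 4 = 300/4 = 75
Weighted total:
  Use of theme 63 × 0.08 = 5.04
  Originality 75 × 0.26 = 19.5
  Presentation 82 × 0.1 = 8.2
  Innovation 41 × 0.09 = 3.69
  Difficulty 65 × 0.35 = 22.75
  Craftsmanship 68 × 0.12 = 8.16
Sum = 67.34
67.34 is ≥ 44 and < 68 → Developing

Developing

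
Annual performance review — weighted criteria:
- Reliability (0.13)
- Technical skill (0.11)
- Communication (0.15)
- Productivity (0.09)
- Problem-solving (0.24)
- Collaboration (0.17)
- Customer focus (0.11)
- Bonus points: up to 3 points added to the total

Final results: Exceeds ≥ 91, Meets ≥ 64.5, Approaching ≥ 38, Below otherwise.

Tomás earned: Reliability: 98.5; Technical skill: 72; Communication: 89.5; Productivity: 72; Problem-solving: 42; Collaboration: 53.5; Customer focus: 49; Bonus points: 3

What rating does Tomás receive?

Meets

Weighted total:
  Reliability 98.5 × 0.13 = 12.805
  Technical skill 72 × 0.11 = 7.92
  Communication 89.5 × 0.15 = 13.425
  Productivity 72 × 0.09 = 6.48
  Problem-solving 42 × 0.24 = 10.08
  Collaboration 53.5 × 0.17 = 9.095
  Customer focus 49 × 0.11 = 5.39
Sum = 65.195
Bonus points: 65.195 + 3 = 68.195
68.195 is ≥ 64.5 and < 91 → Meets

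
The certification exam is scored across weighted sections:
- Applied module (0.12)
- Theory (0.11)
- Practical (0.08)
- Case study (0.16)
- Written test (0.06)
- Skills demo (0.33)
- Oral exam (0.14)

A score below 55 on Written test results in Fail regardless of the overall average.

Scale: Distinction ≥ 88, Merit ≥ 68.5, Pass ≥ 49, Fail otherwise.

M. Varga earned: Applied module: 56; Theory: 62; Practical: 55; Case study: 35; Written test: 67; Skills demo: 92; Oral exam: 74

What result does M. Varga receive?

Pass

Written test score 67 ≥ 55: minimum met.
Weighted total:
  Applied module 56 × 0.12 = 6.72
  Theory 62 × 0.11 = 6.82
  Practical 55 × 0.08 = 4.4
  Case study 35 × 0.16 = 5.6
  Written test 67 × 0.06 = 4.02
  Skills demo 92 × 0.33 = 30.36
  Oral exam 74 × 0.14 = 10.36
Sum = 68.28
68.28 is ≥ 49 and < 68.5 → Pass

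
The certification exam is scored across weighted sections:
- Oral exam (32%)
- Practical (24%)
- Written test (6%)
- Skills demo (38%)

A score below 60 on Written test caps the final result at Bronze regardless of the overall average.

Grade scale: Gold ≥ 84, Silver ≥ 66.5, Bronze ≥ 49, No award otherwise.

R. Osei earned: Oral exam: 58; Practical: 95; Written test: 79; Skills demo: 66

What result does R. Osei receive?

Written test score 79 ≥ 60: minimum met.
Weighted total:
  Oral exam 58 × 0.32 = 18.56
  Practical 95 × 0.24 = 22.8
  Written test 79 × 0.06 = 4.74
  Skills demo 66 × 0.38 = 25.08
Sum = 71.18
71.18 is ≥ 66.5 and < 84 → Silver

Silver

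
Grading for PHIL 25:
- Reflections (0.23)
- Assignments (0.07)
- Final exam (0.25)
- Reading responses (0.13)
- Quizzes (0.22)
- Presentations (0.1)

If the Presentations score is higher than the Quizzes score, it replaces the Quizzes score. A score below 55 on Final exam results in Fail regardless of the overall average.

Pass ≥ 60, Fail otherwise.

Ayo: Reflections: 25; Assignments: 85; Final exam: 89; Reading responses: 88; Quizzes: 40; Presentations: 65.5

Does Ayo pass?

Pass

Presentations (65.5) > Quizzes (40), so Quizzes counts as 65.5.
Final exam score 89 ≥ 55: minimum met.
Weighted total:
  Reflections 25 × 0.23 = 5.75
  Assignments 85 × 0.07 = 5.95
  Final exam 89 × 0.25 = 22.25
  Reading responses 88 × 0.13 = 11.44
  Quizzes 65.5 × 0.22 = 14.41
  Presentations 65.5 × 0.1 = 6.55
Sum = 66.35
66.35 ≥ 60 → Pass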